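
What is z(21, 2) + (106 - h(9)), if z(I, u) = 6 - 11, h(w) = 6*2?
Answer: 89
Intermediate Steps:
h(w) = 12
z(I, u) = -5
z(21, 2) + (106 - h(9)) = -5 + (106 - 1*12) = -5 + (106 - 12) = -5 + 94 = 89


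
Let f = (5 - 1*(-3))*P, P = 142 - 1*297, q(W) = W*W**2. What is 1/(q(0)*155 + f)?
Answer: -1/1240 ≈ -0.00080645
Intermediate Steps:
q(W) = W**3
P = -155 (P = 142 - 297 = -155)
f = -1240 (f = (5 - 1*(-3))*(-155) = (5 + 3)*(-155) = 8*(-155) = -1240)
1/(q(0)*155 + f) = 1/(0**3*155 - 1240) = 1/(0*155 - 1240) = 1/(0 - 1240) = 1/(-1240) = -1/1240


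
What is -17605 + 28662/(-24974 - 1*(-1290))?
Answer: -208492741/11842 ≈ -17606.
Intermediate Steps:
-17605 + 28662/(-24974 - 1*(-1290)) = -17605 + 28662/(-24974 + 1290) = -17605 + 28662/(-23684) = -17605 + 28662*(-1/23684) = -17605 - 14331/11842 = -208492741/11842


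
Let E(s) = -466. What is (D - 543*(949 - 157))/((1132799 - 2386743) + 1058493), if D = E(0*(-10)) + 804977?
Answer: -374455/195451 ≈ -1.9159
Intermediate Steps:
D = 804511 (D = -466 + 804977 = 804511)
(D - 543*(949 - 157))/((1132799 - 2386743) + 1058493) = (804511 - 543*(949 - 157))/((1132799 - 2386743) + 1058493) = (804511 - 543*792)/(-1253944 + 1058493) = (804511 - 430056)/(-195451) = 374455*(-1/195451) = -374455/195451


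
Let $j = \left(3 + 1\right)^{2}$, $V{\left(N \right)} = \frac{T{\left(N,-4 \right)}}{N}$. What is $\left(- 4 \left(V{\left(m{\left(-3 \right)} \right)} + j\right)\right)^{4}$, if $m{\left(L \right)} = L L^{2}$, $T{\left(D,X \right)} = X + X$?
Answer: $\frac{9595125760000}{531441} \approx 1.8055 \cdot 10^{7}$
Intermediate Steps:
$T{\left(D,X \right)} = 2 X$
$m{\left(L \right)} = L^{3}$
$V{\left(N \right)} = - \frac{8}{N}$ ($V{\left(N \right)} = \frac{2 \left(-4\right)}{N} = - \frac{8}{N}$)
$j = 16$ ($j = 4^{2} = 16$)
$\left(- 4 \left(V{\left(m{\left(-3 \right)} \right)} + j\right)\right)^{4} = \left(- 4 \left(- \frac{8}{\left(-3\right)^{3}} + 16\right)\right)^{4} = \left(- 4 \left(- \frac{8}{-27} + 16\right)\right)^{4} = \left(- 4 \left(\left(-8\right) \left(- \frac{1}{27}\right) + 16\right)\right)^{4} = \left(- 4 \left(\frac{8}{27} + 16\right)\right)^{4} = \left(\left(-4\right) \frac{440}{27}\right)^{4} = \left(- \frac{1760}{27}\right)^{4} = \frac{9595125760000}{531441}$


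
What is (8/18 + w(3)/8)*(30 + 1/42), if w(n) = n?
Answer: 74399/3024 ≈ 24.603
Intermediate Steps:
(8/18 + w(3)/8)*(30 + 1/42) = (8/18 + 3/8)*(30 + 1/42) = (8*(1/18) + 3*(⅛))*(30 + 1/42) = (4/9 + 3/8)*(1261/42) = (59/72)*(1261/42) = 74399/3024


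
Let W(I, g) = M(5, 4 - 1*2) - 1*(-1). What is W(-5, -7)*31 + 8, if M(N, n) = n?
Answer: 101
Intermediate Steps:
W(I, g) = 3 (W(I, g) = (4 - 1*2) - 1*(-1) = (4 - 2) + 1 = 2 + 1 = 3)
W(-5, -7)*31 + 8 = 3*31 + 8 = 93 + 8 = 101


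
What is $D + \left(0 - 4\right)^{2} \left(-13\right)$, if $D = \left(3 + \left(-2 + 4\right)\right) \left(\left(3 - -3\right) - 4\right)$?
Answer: $-198$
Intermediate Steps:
$D = 10$ ($D = \left(3 + 2\right) \left(\left(3 + 3\right) - 4\right) = 5 \left(6 - 4\right) = 5 \cdot 2 = 10$)
$D + \left(0 - 4\right)^{2} \left(-13\right) = 10 + \left(0 - 4\right)^{2} \left(-13\right) = 10 + \left(-4\right)^{2} \left(-13\right) = 10 + 16 \left(-13\right) = 10 - 208 = -198$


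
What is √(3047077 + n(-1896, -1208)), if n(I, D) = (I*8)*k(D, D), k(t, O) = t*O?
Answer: 35*I*√18066179 ≈ 1.4877e+5*I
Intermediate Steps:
k(t, O) = O*t
n(I, D) = 8*I*D² (n(I, D) = (I*8)*(D*D) = (8*I)*D² = 8*I*D²)
√(3047077 + n(-1896, -1208)) = √(3047077 + 8*(-1896)*(-1208)²) = √(3047077 + 8*(-1896)*1459264) = √(3047077 - 22134116352) = √(-22131069275) = 35*I*√18066179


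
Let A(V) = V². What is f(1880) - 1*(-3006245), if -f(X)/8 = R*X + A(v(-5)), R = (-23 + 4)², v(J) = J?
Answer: -2423395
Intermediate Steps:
R = 361 (R = (-19)² = 361)
f(X) = -200 - 2888*X (f(X) = -8*(361*X + (-5)²) = -8*(361*X + 25) = -8*(25 + 361*X) = -200 - 2888*X)
f(1880) - 1*(-3006245) = (-200 - 2888*1880) - 1*(-3006245) = (-200 - 5429440) + 3006245 = -5429640 + 3006245 = -2423395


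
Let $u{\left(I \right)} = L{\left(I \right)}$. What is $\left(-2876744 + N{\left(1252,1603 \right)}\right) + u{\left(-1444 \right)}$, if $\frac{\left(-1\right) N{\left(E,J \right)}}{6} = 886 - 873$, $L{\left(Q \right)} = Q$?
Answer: $-2878266$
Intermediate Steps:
$u{\left(I \right)} = I$
$N{\left(E,J \right)} = -78$ ($N{\left(E,J \right)} = - 6 \left(886 - 873\right) = \left(-6\right) 13 = -78$)
$\left(-2876744 + N{\left(1252,1603 \right)}\right) + u{\left(-1444 \right)} = \left(-2876744 - 78\right) - 1444 = -2876822 - 1444 = -2878266$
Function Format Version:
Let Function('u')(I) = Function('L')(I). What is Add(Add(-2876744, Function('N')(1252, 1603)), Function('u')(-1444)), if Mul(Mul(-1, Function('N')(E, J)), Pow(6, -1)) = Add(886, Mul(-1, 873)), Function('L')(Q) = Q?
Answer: -2878266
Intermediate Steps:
Function('u')(I) = I
Function('N')(E, J) = -78 (Function('N')(E, J) = Mul(-6, Add(886, Mul(-1, 873))) = Mul(-6, Add(886, -873)) = Mul(-6, 13) = -78)
Add(Add(-2876744, Function('N')(1252, 1603)), Function('u')(-1444)) = Add(Add(-2876744, -78), -1444) = Add(-2876822, -1444) = -2878266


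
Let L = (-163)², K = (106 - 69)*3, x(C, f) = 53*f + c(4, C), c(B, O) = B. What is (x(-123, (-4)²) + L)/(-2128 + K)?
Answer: -27421/2017 ≈ -13.595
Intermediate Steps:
x(C, f) = 4 + 53*f (x(C, f) = 53*f + 4 = 4 + 53*f)
K = 111 (K = 37*3 = 111)
L = 26569
(x(-123, (-4)²) + L)/(-2128 + K) = ((4 + 53*(-4)²) + 26569)/(-2128 + 111) = ((4 + 53*16) + 26569)/(-2017) = ((4 + 848) + 26569)*(-1/2017) = (852 + 26569)*(-1/2017) = 27421*(-1/2017) = -27421/2017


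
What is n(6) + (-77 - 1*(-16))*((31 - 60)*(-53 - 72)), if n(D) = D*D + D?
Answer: -221083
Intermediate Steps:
n(D) = D + D² (n(D) = D² + D = D + D²)
n(6) + (-77 - 1*(-16))*((31 - 60)*(-53 - 72)) = 6*(1 + 6) + (-77 - 1*(-16))*((31 - 60)*(-53 - 72)) = 6*7 + (-77 + 16)*(-29*(-125)) = 42 - 61*3625 = 42 - 221125 = -221083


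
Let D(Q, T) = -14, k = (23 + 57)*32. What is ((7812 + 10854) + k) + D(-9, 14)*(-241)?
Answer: 24600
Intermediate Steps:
k = 2560 (k = 80*32 = 2560)
((7812 + 10854) + k) + D(-9, 14)*(-241) = ((7812 + 10854) + 2560) - 14*(-241) = (18666 + 2560) + 3374 = 21226 + 3374 = 24600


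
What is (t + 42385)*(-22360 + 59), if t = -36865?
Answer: -123101520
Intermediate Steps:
(t + 42385)*(-22360 + 59) = (-36865 + 42385)*(-22360 + 59) = 5520*(-22301) = -123101520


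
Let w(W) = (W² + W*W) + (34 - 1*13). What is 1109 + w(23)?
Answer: 2188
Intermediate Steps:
w(W) = 21 + 2*W² (w(W) = (W² + W²) + (34 - 13) = 2*W² + 21 = 21 + 2*W²)
1109 + w(23) = 1109 + (21 + 2*23²) = 1109 + (21 + 2*529) = 1109 + (21 + 1058) = 1109 + 1079 = 2188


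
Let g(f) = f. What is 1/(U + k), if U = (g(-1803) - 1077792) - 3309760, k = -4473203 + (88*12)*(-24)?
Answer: -1/8887902 ≈ -1.1251e-7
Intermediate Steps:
k = -4498547 (k = -4473203 + 1056*(-24) = -4473203 - 25344 = -4498547)
U = -4389355 (U = (-1803 - 1077792) - 3309760 = -1079595 - 3309760 = -4389355)
1/(U + k) = 1/(-4389355 - 4498547) = 1/(-8887902) = -1/8887902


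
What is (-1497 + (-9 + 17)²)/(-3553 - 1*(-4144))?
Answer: -1433/591 ≈ -2.4247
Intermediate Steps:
(-1497 + (-9 + 17)²)/(-3553 - 1*(-4144)) = (-1497 + 8²)/(-3553 + 4144) = (-1497 + 64)/591 = -1433*1/591 = -1433/591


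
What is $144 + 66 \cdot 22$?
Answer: $1596$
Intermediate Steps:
$144 + 66 \cdot 22 = 144 + 1452 = 1596$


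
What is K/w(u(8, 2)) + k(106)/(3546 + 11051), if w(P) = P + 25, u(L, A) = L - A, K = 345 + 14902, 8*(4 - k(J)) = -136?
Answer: 222561110/452507 ≈ 491.84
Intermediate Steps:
k(J) = 21 (k(J) = 4 - ⅛*(-136) = 4 + 17 = 21)
K = 15247
w(P) = 25 + P
K/w(u(8, 2)) + k(106)/(3546 + 11051) = 15247/(25 + (8 - 1*2)) + 21/(3546 + 11051) = 15247/(25 + (8 - 2)) + 21/14597 = 15247/(25 + 6) + 21*(1/14597) = 15247/31 + 21/14597 = 222561110/452507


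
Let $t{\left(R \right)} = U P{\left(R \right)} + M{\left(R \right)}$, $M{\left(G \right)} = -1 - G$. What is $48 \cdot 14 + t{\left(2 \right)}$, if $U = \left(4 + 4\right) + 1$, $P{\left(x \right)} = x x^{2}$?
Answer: $741$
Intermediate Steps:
$P{\left(x \right)} = x^{3}$
$U = 9$ ($U = 8 + 1 = 9$)
$t{\left(R \right)} = -1 - R + 9 R^{3}$ ($t{\left(R \right)} = 9 R^{3} - \left(1 + R\right) = -1 - R + 9 R^{3}$)
$48 \cdot 14 + t{\left(2 \right)} = 48 \cdot 14 - \left(3 - 72\right) = 672 - -69 = 672 + 69 = 741$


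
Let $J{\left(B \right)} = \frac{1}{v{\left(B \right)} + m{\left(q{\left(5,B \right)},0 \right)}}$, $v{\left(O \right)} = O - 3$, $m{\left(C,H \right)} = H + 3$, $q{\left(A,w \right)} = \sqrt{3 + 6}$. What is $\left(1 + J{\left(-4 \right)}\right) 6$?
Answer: $\frac{9}{2} \approx 4.5$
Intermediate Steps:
$q{\left(A,w \right)} = 3$ ($q{\left(A,w \right)} = \sqrt{9} = 3$)
$m{\left(C,H \right)} = 3 + H$
$v{\left(O \right)} = -3 + O$
$J{\left(B \right)} = \frac{1}{B}$ ($J{\left(B \right)} = \frac{1}{\left(-3 + B\right) + \left(3 + 0\right)} = \frac{1}{\left(-3 + B\right) + 3} = \frac{1}{B}$)
$\left(1 + J{\left(-4 \right)}\right) 6 = \left(1 + \frac{1}{-4}\right) 6 = \left(1 - \frac{1}{4}\right) 6 = \frac{3}{4} \cdot 6 = \frac{9}{2}$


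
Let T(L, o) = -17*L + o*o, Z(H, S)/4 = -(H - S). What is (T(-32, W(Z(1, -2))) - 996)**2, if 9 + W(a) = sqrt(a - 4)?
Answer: 144585 + 55728*I ≈ 1.4459e+5 + 55728.0*I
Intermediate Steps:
Z(H, S) = -4*H + 4*S (Z(H, S) = 4*(-(H - S)) = 4*(S - H) = -4*H + 4*S)
W(a) = -9 + sqrt(-4 + a) (W(a) = -9 + sqrt(a - 4) = -9 + sqrt(-4 + a))
T(L, o) = o**2 - 17*L (T(L, o) = -17*L + o**2 = o**2 - 17*L)
(T(-32, W(Z(1, -2))) - 996)**2 = (((-9 + sqrt(-4 + (-4*1 + 4*(-2))))**2 - 17*(-32)) - 996)**2 = (((-9 + sqrt(-4 + (-4 - 8)))**2 + 544) - 996)**2 = (((-9 + sqrt(-4 - 12))**2 + 544) - 996)**2 = (((-9 + sqrt(-16))**2 + 544) - 996)**2 = (((-9 + 4*I)**2 + 544) - 996)**2 = ((544 + (-9 + 4*I)**2) - 996)**2 = (-452 + (-9 + 4*I)**2)**2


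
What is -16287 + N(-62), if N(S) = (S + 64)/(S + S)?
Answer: -1009795/62 ≈ -16287.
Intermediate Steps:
N(S) = (64 + S)/(2*S) (N(S) = (64 + S)/((2*S)) = (64 + S)*(1/(2*S)) = (64 + S)/(2*S))
-16287 + N(-62) = -16287 + (1/2)*(64 - 62)/(-62) = -16287 + (1/2)*(-1/62)*2 = -16287 - 1/62 = -1009795/62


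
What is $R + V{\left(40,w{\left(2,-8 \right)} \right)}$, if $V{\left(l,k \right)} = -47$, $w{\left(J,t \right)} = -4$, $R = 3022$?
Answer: $2975$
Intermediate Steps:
$R + V{\left(40,w{\left(2,-8 \right)} \right)} = 3022 - 47 = 2975$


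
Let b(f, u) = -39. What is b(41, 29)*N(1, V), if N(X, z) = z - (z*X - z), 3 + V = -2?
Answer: 195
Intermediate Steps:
V = -5 (V = -3 - 2 = -5)
N(X, z) = 2*z - X*z (N(X, z) = z - (X*z - z) = z - (-z + X*z) = z + (z - X*z) = 2*z - X*z)
b(41, 29)*N(1, V) = -(-195)*(2 - 1*1) = -(-195)*(2 - 1) = -(-195) = -39*(-5) = 195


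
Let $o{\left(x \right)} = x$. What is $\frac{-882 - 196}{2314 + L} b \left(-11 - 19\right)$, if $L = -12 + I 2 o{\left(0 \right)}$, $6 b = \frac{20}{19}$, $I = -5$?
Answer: $\frac{53900}{21869} \approx 2.4647$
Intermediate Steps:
$b = \frac{10}{57}$ ($b = \frac{20 \cdot \frac{1}{19}}{6} = \frac{1}{6} \cdot \frac{20}{19} = \frac{10}{57} \approx 0.17544$)
$L = -12$ ($L = -12 + \left(-5\right) 2 \cdot 0 = -12 - 0 = -12 + 0 = -12$)
$\frac{-882 - 196}{2314 + L} b \left(-11 - 19\right) = \frac{-882 - 196}{2314 - 12} \frac{10 \left(-11 - 19\right)}{57} = - \frac{1078}{2302} \cdot \frac{10}{57} \left(-30\right) = \left(-1078\right) \frac{1}{2302} \left(- \frac{100}{19}\right) = \left(- \frac{539}{1151}\right) \left(- \frac{100}{19}\right) = \frac{53900}{21869}$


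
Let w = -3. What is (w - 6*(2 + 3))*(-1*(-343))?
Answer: -11319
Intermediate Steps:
(w - 6*(2 + 3))*(-1*(-343)) = (-3 - 6*(2 + 3))*(-1*(-343)) = (-3 - 6*5)*343 = (-3 - 1*30)*343 = (-3 - 30)*343 = -33*343 = -11319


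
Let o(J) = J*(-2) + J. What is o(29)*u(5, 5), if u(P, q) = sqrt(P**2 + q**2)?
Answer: -145*sqrt(2) ≈ -205.06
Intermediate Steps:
o(J) = -J (o(J) = -2*J + J = -J)
o(29)*u(5, 5) = (-1*29)*sqrt(5**2 + 5**2) = -29*sqrt(25 + 25) = -145*sqrt(2)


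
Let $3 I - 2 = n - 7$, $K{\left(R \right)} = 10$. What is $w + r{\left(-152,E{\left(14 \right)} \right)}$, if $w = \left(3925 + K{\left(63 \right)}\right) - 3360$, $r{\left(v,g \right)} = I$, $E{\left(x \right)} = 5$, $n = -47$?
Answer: $\frac{1673}{3} \approx 557.67$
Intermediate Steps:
$I = - \frac{52}{3}$ ($I = \frac{2}{3} + \frac{-47 - 7}{3} = \frac{2}{3} + \frac{1}{3} \left(-54\right) = \frac{2}{3} - 18 = - \frac{52}{3} \approx -17.333$)
$r{\left(v,g \right)} = - \frac{52}{3}$
$w = 575$ ($w = \left(3925 + 10\right) - 3360 = 3935 - 3360 = 575$)
$w + r{\left(-152,E{\left(14 \right)} \right)} = 575 - \frac{52}{3} = \frac{1673}{3}$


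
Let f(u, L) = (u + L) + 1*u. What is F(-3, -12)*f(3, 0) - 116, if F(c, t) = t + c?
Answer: -206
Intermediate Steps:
F(c, t) = c + t
f(u, L) = L + 2*u (f(u, L) = (L + u) + u = L + 2*u)
F(-3, -12)*f(3, 0) - 116 = (-3 - 12)*(0 + 2*3) - 116 = -15*(0 + 6) - 116 = -15*6 - 116 = -90 - 116 = -206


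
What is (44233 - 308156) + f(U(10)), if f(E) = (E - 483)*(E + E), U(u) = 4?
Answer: -267755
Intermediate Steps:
f(E) = 2*E*(-483 + E) (f(E) = (-483 + E)*(2*E) = 2*E*(-483 + E))
(44233 - 308156) + f(U(10)) = (44233 - 308156) + 2*4*(-483 + 4) = -263923 + 2*4*(-479) = -263923 - 3832 = -267755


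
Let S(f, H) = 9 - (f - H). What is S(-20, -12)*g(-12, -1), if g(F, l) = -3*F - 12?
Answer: 408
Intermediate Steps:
S(f, H) = 9 + H - f (S(f, H) = 9 + (H - f) = 9 + H - f)
g(F, l) = -12 - 3*F
S(-20, -12)*g(-12, -1) = (9 - 12 - 1*(-20))*(-12 - 3*(-12)) = (9 - 12 + 20)*(-12 + 36) = 17*24 = 408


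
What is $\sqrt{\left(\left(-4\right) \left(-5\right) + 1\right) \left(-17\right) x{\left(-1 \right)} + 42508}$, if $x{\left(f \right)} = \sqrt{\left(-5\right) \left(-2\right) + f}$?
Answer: $\sqrt{41437} \approx 203.56$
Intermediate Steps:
$x{\left(f \right)} = \sqrt{10 + f}$
$\sqrt{\left(\left(-4\right) \left(-5\right) + 1\right) \left(-17\right) x{\left(-1 \right)} + 42508} = \sqrt{\left(\left(-4\right) \left(-5\right) + 1\right) \left(-17\right) \sqrt{10 - 1} + 42508} = \sqrt{\left(20 + 1\right) \left(-17\right) \sqrt{9} + 42508} = \sqrt{21 \left(-17\right) 3 + 42508} = \sqrt{\left(-357\right) 3 + 42508} = \sqrt{-1071 + 42508} = \sqrt{41437}$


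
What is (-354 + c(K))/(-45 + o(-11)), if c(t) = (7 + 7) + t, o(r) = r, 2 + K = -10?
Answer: 44/7 ≈ 6.2857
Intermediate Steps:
K = -12 (K = -2 - 10 = -12)
c(t) = 14 + t
(-354 + c(K))/(-45 + o(-11)) = (-354 + (14 - 12))/(-45 - 11) = (-354 + 2)/(-56) = -352*(-1/56) = 44/7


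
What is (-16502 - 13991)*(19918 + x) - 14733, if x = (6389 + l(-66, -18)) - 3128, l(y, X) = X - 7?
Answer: -706049655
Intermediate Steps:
l(y, X) = -7 + X
x = 3236 (x = (6389 + (-7 - 18)) - 3128 = (6389 - 25) - 3128 = 6364 - 3128 = 3236)
(-16502 - 13991)*(19918 + x) - 14733 = (-16502 - 13991)*(19918 + 3236) - 14733 = -30493*23154 - 14733 = -706034922 - 14733 = -706049655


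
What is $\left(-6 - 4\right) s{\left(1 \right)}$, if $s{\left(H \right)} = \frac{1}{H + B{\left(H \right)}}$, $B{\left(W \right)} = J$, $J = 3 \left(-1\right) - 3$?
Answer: $2$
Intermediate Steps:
$J = -6$ ($J = -3 - 3 = -6$)
$B{\left(W \right)} = -6$
$s{\left(H \right)} = \frac{1}{-6 + H}$ ($s{\left(H \right)} = \frac{1}{H - 6} = \frac{1}{-6 + H}$)
$\left(-6 - 4\right) s{\left(1 \right)} = \frac{-6 - 4}{-6 + 1} = - \frac{10}{-5} = \left(-10\right) \left(- \frac{1}{5}\right) = 2$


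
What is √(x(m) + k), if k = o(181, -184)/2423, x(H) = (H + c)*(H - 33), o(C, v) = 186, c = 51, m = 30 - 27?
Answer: I*√9510454302/2423 ≈ 40.248*I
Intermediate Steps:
m = 3
x(H) = (-33 + H)*(51 + H) (x(H) = (H + 51)*(H - 33) = (51 + H)*(-33 + H) = (-33 + H)*(51 + H))
k = 186/2423 ≈ 0.076764
√(x(m) + k) = √((-1683 + 3² + 18*3) + 186/2423) = √((-1683 + 9 + 54) + 186/2423) = √(-1620 + 186/2423) = √(-3925074/2423) = I*√9510454302/2423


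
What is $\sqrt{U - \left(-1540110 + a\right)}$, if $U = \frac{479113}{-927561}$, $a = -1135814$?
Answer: $\frac{\sqrt{2302282705255799811}}{927561} \approx 1635.8$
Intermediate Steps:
$U = - \frac{479113}{927561}$ ($U = 479113 \left(- \frac{1}{927561}\right) = - \frac{479113}{927561} \approx -0.51653$)
$\sqrt{U - \left(-1540110 + a\right)} = \sqrt{- \frac{479113}{927561} + \left(1540110 - -1135814\right)} = \sqrt{- \frac{479113}{927561} + \left(1540110 + 1135814\right)} = \sqrt{- \frac{479113}{927561} + 2675924} = \sqrt{\frac{2482082262251}{927561}} = \frac{\sqrt{2302282705255799811}}{927561}$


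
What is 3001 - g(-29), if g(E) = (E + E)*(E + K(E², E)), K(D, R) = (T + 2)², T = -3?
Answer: 1377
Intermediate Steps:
K(D, R) = 1 (K(D, R) = (-3 + 2)² = (-1)² = 1)
g(E) = 2*E*(1 + E) (g(E) = (E + E)*(E + 1) = (2*E)*(1 + E) = 2*E*(1 + E))
3001 - g(-29) = 3001 - 2*(-29)*(1 - 29) = 3001 - 2*(-29)*(-28) = 3001 - 1*1624 = 3001 - 1624 = 1377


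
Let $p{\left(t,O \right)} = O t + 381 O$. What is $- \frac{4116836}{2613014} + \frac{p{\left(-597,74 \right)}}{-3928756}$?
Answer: $- \frac{2016534715030}{1283236803823} \approx -1.5714$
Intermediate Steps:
$p{\left(t,O \right)} = 381 O + O t$
$- \frac{4116836}{2613014} + \frac{p{\left(-597,74 \right)}}{-3928756} = - \frac{4116836}{2613014} + \frac{74 \left(381 - 597\right)}{-3928756} = \left(-4116836\right) \frac{1}{2613014} + 74 \left(-216\right) \left(- \frac{1}{3928756}\right) = - \frac{2058418}{1306507} - - \frac{3996}{982189} = - \frac{2058418}{1306507} + \frac{3996}{982189} = - \frac{2016534715030}{1283236803823}$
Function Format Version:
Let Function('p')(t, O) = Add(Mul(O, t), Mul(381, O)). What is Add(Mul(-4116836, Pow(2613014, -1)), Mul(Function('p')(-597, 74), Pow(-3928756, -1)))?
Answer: Rational(-2016534715030, 1283236803823) ≈ -1.5714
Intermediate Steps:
Function('p')(t, O) = Add(Mul(381, O), Mul(O, t))
Add(Mul(-4116836, Pow(2613014, -1)), Mul(Function('p')(-597, 74), Pow(-3928756, -1))) = Add(Mul(-4116836, Pow(2613014, -1)), Mul(Mul(74, Add(381, -597)), Pow(-3928756, -1))) = Add(Mul(-4116836, Rational(1, 2613014)), Mul(Mul(74, -216), Rational(-1, 3928756))) = Add(Rational(-2058418, 1306507), Mul(-15984, Rational(-1, 3928756))) = Add(Rational(-2058418, 1306507), Rational(3996, 982189)) = Rational(-2016534715030, 1283236803823)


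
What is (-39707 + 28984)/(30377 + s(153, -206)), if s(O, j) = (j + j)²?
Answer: -10723/200121 ≈ -0.053583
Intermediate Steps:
s(O, j) = 4*j² (s(O, j) = (2*j)² = 4*j²)
(-39707 + 28984)/(30377 + s(153, -206)) = (-39707 + 28984)/(30377 + 4*(-206)²) = -10723/(30377 + 4*42436) = -10723/(30377 + 169744) = -10723/200121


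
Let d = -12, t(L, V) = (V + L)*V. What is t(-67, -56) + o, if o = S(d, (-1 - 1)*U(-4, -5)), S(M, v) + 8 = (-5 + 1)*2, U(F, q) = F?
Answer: 6872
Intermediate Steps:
t(L, V) = V*(L + V) (t(L, V) = (L + V)*V = V*(L + V))
S(M, v) = -16 (S(M, v) = -8 + (-5 + 1)*2 = -8 - 4*2 = -8 - 8 = -16)
o = -16
t(-67, -56) + o = -56*(-67 - 56) - 16 = -56*(-123) - 16 = 6888 - 16 = 6872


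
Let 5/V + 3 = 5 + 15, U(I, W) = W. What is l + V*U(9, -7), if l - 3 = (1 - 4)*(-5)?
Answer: 271/17 ≈ 15.941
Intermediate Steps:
l = 18 (l = 3 + (1 - 4)*(-5) = 3 - 3*(-5) = 3 + 15 = 18)
V = 5/17 (V = 5/(-3 + (5 + 15)) = 5/(-3 + 20) = 5/17 ≈ 0.29412)
l + V*U(9, -7) = 18 + (5/17)*(-7) = 18 - 35/17 = 271/17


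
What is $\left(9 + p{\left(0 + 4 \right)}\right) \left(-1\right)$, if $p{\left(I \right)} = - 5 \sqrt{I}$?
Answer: $1$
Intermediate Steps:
$\left(9 + p{\left(0 + 4 \right)}\right) \left(-1\right) = \left(9 - 5 \sqrt{0 + 4}\right) \left(-1\right) = \left(9 - 5 \sqrt{4}\right) \left(-1\right) = \left(9 - 10\right) \left(-1\right) = \left(-1\right) \left(-1\right) = 1$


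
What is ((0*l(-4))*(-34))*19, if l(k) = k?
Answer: 0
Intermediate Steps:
((0*l(-4))*(-34))*19 = ((0*(-4))*(-34))*19 = (0*(-34))*19 = 0*19 = 0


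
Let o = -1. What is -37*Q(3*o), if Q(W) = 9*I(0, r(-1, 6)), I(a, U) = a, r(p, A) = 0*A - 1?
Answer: 0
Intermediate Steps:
r(p, A) = -1 (r(p, A) = 0 - 1 = -1)
Q(W) = 0 (Q(W) = 9*0 = 0)
-37*Q(3*o) = -37*0 = 0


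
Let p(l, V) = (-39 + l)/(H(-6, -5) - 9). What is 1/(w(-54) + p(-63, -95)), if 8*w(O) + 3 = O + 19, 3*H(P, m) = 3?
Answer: ⅛ ≈ 0.12500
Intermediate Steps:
H(P, m) = 1 (H(P, m) = (⅓)*3 = 1)
w(O) = 2 + O/8 (w(O) = -3/8 + (O + 19)/8 = -3/8 + (19 + O)/8 = -3/8 + (19/8 + O/8) = 2 + O/8)
p(l, V) = 39/8 - l/8 (p(l, V) = (-39 + l)/(1 - 9) = (-39 + l)/(-8) = (-39 + l)*(-⅛) = 39/8 - l/8)
1/(w(-54) + p(-63, -95)) = 1/((2 + (⅛)*(-54)) + (39/8 - ⅛*(-63))) = 1/((2 - 27/4) + (39/8 + 63/8)) = 1/(-19/4 + 51/4) = 1/8 = ⅛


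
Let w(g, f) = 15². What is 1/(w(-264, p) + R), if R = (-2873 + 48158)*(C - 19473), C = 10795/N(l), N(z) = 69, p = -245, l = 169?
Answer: -23/20119244815 ≈ -1.1432e-9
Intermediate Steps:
C = 10795/69 ≈ 156.45
w(g, f) = 225
R = -20119249990/23 (R = (-2873 + 48158)*(10795/69 - 19473) = 45285*(-1332842/69) = -20119249990/23 ≈ -8.7475e+8)
1/(w(-264, p) + R) = 1/(225 - 20119249990/23) = 1/(-20119244815/23) = -23/20119244815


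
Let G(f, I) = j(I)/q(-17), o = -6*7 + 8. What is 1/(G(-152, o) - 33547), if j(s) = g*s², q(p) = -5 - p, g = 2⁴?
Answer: -3/96017 ≈ -3.1244e-5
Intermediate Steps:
g = 16
j(s) = 16*s²
o = -34 (o = -42 + 8 = -34)
G(f, I) = 4*I²/3 (G(f, I) = (16*I²)/(-5 - 1*(-17)) = (16*I²)/(-5 + 17) = (16*I²)/12 = (16*I²)*(1/12) = 4*I²/3)
1/(G(-152, o) - 33547) = 1/((4/3)*(-34)² - 33547) = 1/((4/3)*1156 - 33547) = 1/(4624/3 - 33547) = 1/(-96017/3) = -3/96017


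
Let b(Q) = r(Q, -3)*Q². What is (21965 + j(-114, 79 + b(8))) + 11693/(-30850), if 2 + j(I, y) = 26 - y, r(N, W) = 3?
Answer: 669988607/30850 ≈ 21718.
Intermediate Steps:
b(Q) = 3*Q²
j(I, y) = 24 - y (j(I, y) = -2 + (26 - y) = 24 - y)
(21965 + j(-114, 79 + b(8))) + 11693/(-30850) = (21965 + (24 - (79 + 3*8²))) + 11693/(-30850) = (21965 + (24 - (79 + 3*64))) + 11693*(-1/30850) = (21965 + (24 - (79 + 192))) - 11693/30850 = (21965 + (24 - 1*271)) - 11693/30850 = (21965 + (24 - 271)) - 11693/30850 = (21965 - 247) - 11693/30850 = 21718 - 11693/30850 = 669988607/30850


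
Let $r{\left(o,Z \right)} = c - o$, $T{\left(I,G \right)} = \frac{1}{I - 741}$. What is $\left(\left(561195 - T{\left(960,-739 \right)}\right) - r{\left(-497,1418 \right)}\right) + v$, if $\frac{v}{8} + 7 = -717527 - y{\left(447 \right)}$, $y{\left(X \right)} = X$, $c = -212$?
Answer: $- \frac{1135063423}{219} \approx -5.1829 \cdot 10^{6}$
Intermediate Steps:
$T{\left(I,G \right)} = \frac{1}{-741 + I}$
$v = -5743848$ ($v = -56 + 8 \left(-717527 - 447\right) = -56 + 8 \left(-717974\right) = -56 - 5743792 = -5743848$)
$r{\left(o,Z \right)} = -212 - o$
$\left(\left(561195 - T{\left(960,-739 \right)}\right) - r{\left(-497,1418 \right)}\right) + v = \left(\left(561195 - \frac{1}{-741 + 960}\right) - \left(-212 - -497\right)\right) - 5743848 = \left(\left(561195 - \frac{1}{219}\right) - \left(-212 + 497\right)\right) - 5743848 = \left(\left(561195 - \frac{1}{219}\right) - 285\right) - 5743848 = \left(\frac{122901704}{219} - 285\right) - 5743848 = \frac{122839289}{219} - 5743848 = - \frac{1135063423}{219}$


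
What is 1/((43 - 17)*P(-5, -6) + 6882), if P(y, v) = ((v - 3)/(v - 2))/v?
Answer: 8/55017 ≈ 0.00014541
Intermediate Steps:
P(y, v) = (-3 + v)/(v*(-2 + v)) (P(y, v) = ((-3 + v)/(-2 + v))/v = (-3 + v)/(v*(-2 + v)))
1/((43 - 17)*P(-5, -6) + 6882) = 1/((43 - 17)*((-3 - 6)/((-6)*(-2 - 6))) + 6882) = 1/(26*(-⅙*(-9)/(-8)) + 6882) = 1/(26*(-⅙*(-⅛)*(-9)) + 6882) = 1/(26*(-3/16) + 6882) = 1/(-39/8 + 6882) = 1/(55017/8) = 8/55017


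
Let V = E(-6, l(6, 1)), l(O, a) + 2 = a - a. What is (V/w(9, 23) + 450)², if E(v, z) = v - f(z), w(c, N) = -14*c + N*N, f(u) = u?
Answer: 32886371716/162409 ≈ 2.0249e+5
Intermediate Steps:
l(O, a) = -2 (l(O, a) = -2 + (a - a) = -2 + 0 = -2)
w(c, N) = N² - 14*c (w(c, N) = -14*c + N² = N² - 14*c)
E(v, z) = v - z
V = -4 (V = -6 - 1*(-2) = -6 + 2 = -4)
(V/w(9, 23) + 450)² = (-4/(23² - 14*9) + 450)² = (-4/(529 - 126) + 450)² = (-4/403 + 450)² = (181346/403)² = 32886371716/162409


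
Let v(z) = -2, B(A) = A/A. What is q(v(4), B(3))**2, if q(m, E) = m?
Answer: 4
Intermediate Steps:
B(A) = 1
q(v(4), B(3))**2 = (-2)**2 = 4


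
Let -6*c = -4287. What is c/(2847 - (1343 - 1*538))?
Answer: 1429/4084 ≈ 0.34990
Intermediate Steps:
c = 1429/2 (c = -⅙*(-4287) = 1429/2 ≈ 714.50)
c/(2847 - (1343 - 1*538)) = 1429/(2*(2847 - (1343 - 1*538))) = 1429/(2*(2847 - (1343 - 538))) = 1429/(2*(2847 - 1*805)) = 1429/(2*(2847 - 805)) = (1429/2)/2042 = (1429/2)*(1/2042) = 1429/4084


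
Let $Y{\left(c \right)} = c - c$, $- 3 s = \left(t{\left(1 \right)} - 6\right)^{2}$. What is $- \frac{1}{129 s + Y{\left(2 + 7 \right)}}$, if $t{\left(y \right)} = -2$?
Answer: $\frac{1}{2752} \approx 0.00036337$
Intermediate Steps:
$s = - \frac{64}{3}$ ($s = - \frac{\left(-2 - 6\right)^{2}}{3} = - \frac{\left(-8\right)^{2}}{3} = \left(- \frac{1}{3}\right) 64 = - \frac{64}{3} \approx -21.333$)
$Y{\left(c \right)} = 0$
$- \frac{1}{129 s + Y{\left(2 + 7 \right)}} = - \frac{1}{129 \left(- \frac{64}{3}\right) + 0} = - \frac{1}{-2752 + 0} = - \frac{1}{-2752} = \left(-1\right) \left(- \frac{1}{2752}\right) = \frac{1}{2752}$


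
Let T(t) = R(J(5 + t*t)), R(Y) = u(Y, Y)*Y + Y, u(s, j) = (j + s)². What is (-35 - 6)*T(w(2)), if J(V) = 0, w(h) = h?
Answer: 0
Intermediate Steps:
R(Y) = Y + 4*Y³ (R(Y) = (Y + Y)²*Y + Y = (2*Y)²*Y + Y = (4*Y²)*Y + Y = 4*Y³ + Y = Y + 4*Y³)
T(t) = 0 (T(t) = 0 + 4*0³ = 0 + 4*0 = 0 + 0 = 0)
(-35 - 6)*T(w(2)) = (-35 - 6)*0 = -41*0 = 0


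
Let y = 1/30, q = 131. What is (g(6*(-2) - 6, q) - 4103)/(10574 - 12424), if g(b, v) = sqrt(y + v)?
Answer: 4103/1850 - sqrt(117930)/55500 ≈ 2.2117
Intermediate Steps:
y = 1/30 ≈ 0.033333
g(b, v) = sqrt(1/30 + v)
(g(6*(-2) - 6, q) - 4103)/(10574 - 12424) = (sqrt(30 + 900*131)/30 - 4103)/(10574 - 12424) = (sqrt(30 + 117900)/30 - 4103)/(-1850) = (sqrt(117930)/30 - 4103)*(-1/1850) = (-4103 + sqrt(117930)/30)*(-1/1850) = 4103/1850 - sqrt(117930)/55500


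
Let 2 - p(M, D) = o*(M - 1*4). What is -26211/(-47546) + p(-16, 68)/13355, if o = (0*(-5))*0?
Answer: 350142997/634976830 ≈ 0.55143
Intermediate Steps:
o = 0 (o = 0*0 = 0)
p(M, D) = 2 (p(M, D) = 2 - 0*(M - 1*4) = 2 - 0*(M - 4) = 2 - 0*(-4 + M) = 2 - 1*0 = 2 + 0 = 2)
-26211/(-47546) + p(-16, 68)/13355 = -26211/(-47546) + 2/13355 = -26211*(-1/47546) + 2*(1/13355) = 26211/47546 + 2/13355 = 350142997/634976830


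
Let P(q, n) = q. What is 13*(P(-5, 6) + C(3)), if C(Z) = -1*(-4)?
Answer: -13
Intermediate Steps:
C(Z) = 4
13*(P(-5, 6) + C(3)) = 13*(-5 + 4) = 13*(-1) = -13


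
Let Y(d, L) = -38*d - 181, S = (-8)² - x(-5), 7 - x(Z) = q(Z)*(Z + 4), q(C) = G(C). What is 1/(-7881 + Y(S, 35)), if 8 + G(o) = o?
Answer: -1/10722 ≈ -9.3266e-5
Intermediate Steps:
G(o) = -8 + o
q(C) = -8 + C
x(Z) = 7 - (-8 + Z)*(4 + Z) (x(Z) = 7 - (-8 + Z)*(Z + 4) = 7 - (-8 + Z)*(4 + Z))
S = 70 (S = (-8)² - (39 - 1*(-5)² + 4*(-5)) = 64 - (39 - 1*25 - 20) = 64 - (39 - 25 - 20) = 64 - 1*(-6) = 64 + 6 = 70)
Y(d, L) = -181 - 38*d
1/(-7881 + Y(S, 35)) = 1/(-7881 + (-181 - 38*70)) = 1/(-7881 + (-181 - 2660)) = 1/(-7881 - 2841) = 1/(-10722) = -1/10722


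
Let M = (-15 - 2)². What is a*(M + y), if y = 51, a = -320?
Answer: -108800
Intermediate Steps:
M = 289 (M = (-17)² = 289)
a*(M + y) = -320*(289 + 51) = -320*340 = -108800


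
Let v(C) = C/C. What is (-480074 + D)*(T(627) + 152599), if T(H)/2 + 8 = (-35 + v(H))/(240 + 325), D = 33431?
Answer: -38504792439261/565 ≈ -6.8150e+10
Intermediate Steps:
v(C) = 1
T(H) = -9108/565 (T(H) = -16 + 2*((-35 + 1)/(240 + 325)) = -16 + 2*(-34/565) = -16 - 68/565 = -9108/565)
(-480074 + D)*(T(627) + 152599) = (-480074 + 33431)*(-9108/565 + 152599) = -446643*86209327/565 = -38504792439261/565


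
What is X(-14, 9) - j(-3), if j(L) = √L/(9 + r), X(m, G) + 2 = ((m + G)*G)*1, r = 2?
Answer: -47 - I*√3/11 ≈ -47.0 - 0.15746*I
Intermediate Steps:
X(m, G) = -2 + G*(G + m) (X(m, G) = -2 + ((m + G)*G)*1 = -2 + ((G + m)*G)*1 = -2 + (G*(G + m))*1 = -2 + G*(G + m))
j(L) = √L/11 (j(L) = √L/(9 + 2) = √L/11)
X(-14, 9) - j(-3) = (-2 + 9² + 9*(-14)) - √(-3)/11 = (-2 + 81 - 126) - I*√3/11 = -47 - I*√3/11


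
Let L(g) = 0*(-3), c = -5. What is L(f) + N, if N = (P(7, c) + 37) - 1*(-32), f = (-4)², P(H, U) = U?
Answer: 64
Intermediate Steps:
f = 16
L(g) = 0
N = 64 (N = (-5 + 37) - 1*(-32) = 32 + 32 = 64)
L(f) + N = 0 + 64 = 64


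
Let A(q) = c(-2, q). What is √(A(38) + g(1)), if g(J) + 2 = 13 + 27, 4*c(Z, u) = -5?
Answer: 7*√3/2 ≈ 6.0622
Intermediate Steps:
c(Z, u) = -5/4 (c(Z, u) = (¼)*(-5) = -5/4)
g(J) = 38 (g(J) = -2 + (13 + 27) = -2 + 40 = 38)
A(q) = -5/4
√(A(38) + g(1)) = √(-5/4 + 38) = √(147/4) = 7*√3/2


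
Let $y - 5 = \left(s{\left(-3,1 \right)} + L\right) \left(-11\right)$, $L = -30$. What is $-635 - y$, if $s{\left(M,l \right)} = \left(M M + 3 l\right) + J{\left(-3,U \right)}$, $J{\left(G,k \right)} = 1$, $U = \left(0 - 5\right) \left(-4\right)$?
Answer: $-827$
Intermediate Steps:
$U = 20$ ($U = \left(-5\right) \left(-4\right) = 20$)
$s{\left(M,l \right)} = 1 + M^{2} + 3 l$ ($s{\left(M,l \right)} = \left(M M + 3 l\right) + 1 = \left(M^{2} + 3 l\right) + 1 = 1 + M^{2} + 3 l$)
$y = 192$ ($y = 5 + \left(\left(1 + \left(-3\right)^{2} + 3 \cdot 1\right) - 30\right) \left(-11\right) = 5 + \left(\left(1 + 9 + 3\right) - 30\right) \left(-11\right) = 5 + \left(13 - 30\right) \left(-11\right) = 5 - -187 = 5 + 187 = 192$)
$-635 - y = -635 - 192 = -827$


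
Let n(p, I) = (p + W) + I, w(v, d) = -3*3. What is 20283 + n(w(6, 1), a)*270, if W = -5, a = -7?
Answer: 14613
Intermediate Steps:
w(v, d) = -9
n(p, I) = -5 + I + p (n(p, I) = (p - 5) + I = (-5 + p) + I = -5 + I + p)
20283 + n(w(6, 1), a)*270 = 20283 + (-5 - 7 - 9)*270 = 20283 - 21*270 = 20283 - 5670 = 14613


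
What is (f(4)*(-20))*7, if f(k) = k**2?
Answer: -2240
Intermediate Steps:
(f(4)*(-20))*7 = (4**2*(-20))*7 = (16*(-20))*7 = -320*7 = -2240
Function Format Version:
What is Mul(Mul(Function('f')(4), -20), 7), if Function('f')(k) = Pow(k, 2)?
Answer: -2240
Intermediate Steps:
Mul(Mul(Function('f')(4), -20), 7) = Mul(Mul(Pow(4, 2), -20), 7) = Mul(Mul(16, -20), 7) = Mul(-320, 7) = -2240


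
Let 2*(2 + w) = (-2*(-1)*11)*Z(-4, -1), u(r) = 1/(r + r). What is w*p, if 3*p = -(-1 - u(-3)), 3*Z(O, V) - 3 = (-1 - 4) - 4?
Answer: -20/3 ≈ -6.6667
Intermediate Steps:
u(r) = 1/(2*r)
Z(O, V) = -2 (Z(O, V) = 1 + ((-1 - 4) - 4)/3 = 1 + (-5 - 4)/3 = 1 + (⅓)*(-9) = 1 - 3 = -2)
w = -24 (w = -2 + ((-2*(-1)*11)*(-2))/2 = -2 + ((2*11)*(-2))/2 = -2 + (22*(-2))/2 = -2 + (½)*(-44) = -2 - 22 = -24)
p = 5/18 (p = (-(-1 - 1/(2*(-3))))/3 = (-(-1 - (-1)/(2*3)))/3 = (-(-1 - 1*(-⅙)))/3 = (-(-1 + ⅙))/3 = (-1*(-⅚))/3 = (⅓)*(⅚) = 5/18 ≈ 0.27778)
w*p = -24*5/18 = -20/3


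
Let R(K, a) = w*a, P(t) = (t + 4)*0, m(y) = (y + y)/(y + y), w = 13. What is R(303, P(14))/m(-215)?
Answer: 0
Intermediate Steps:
m(y) = 1 (m(y) = (2*y)/((2*y)) = (2*y)*(1/(2*y)) = 1)
P(t) = 0 (P(t) = (4 + t)*0 = 0)
R(K, a) = 13*a
R(303, P(14))/m(-215) = (13*0)/1 = 0*1 = 0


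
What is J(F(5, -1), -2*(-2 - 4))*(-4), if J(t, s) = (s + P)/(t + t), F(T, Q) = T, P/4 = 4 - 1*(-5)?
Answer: -96/5 ≈ -19.200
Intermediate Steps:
P = 36 (P = 4*(4 - 1*(-5)) = 4*(4 + 5) = 4*9 = 36)
J(t, s) = (36 + s)/(2*t) (J(t, s) = (s + 36)/(t + t) = (36 + s)/((2*t)) = (36 + s)*(1/(2*t)) = (36 + s)/(2*t))
J(F(5, -1), -2*(-2 - 4))*(-4) = ((½)*(36 - 2*(-2 - 4))/5)*(-4) = ((½)*(⅕)*(36 - 2*(-6)))*(-4) = ((½)*(⅕)*(36 + 12))*(-4) = ((½)*(⅕)*48)*(-4) = (24/5)*(-4) = -96/5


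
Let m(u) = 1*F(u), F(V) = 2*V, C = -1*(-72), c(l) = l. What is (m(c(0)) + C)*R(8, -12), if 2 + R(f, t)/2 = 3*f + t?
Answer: 1440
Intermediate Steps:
R(f, t) = -4 + 2*t + 6*f (R(f, t) = -4 + 2*(3*f + t) = -4 + 2*(t + 3*f) = -4 + (2*t + 6*f) = -4 + 2*t + 6*f)
C = 72
m(u) = 2*u (m(u) = 1*(2*u) = 2*u)
(m(c(0)) + C)*R(8, -12) = (2*0 + 72)*(-4 + 2*(-12) + 6*8) = (0 + 72)*(-4 - 24 + 48) = 72*20 = 1440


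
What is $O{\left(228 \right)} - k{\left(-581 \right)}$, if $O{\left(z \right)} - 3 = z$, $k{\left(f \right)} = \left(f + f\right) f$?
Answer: $-674891$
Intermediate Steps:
$k{\left(f \right)} = 2 f^{2}$ ($k{\left(f \right)} = 2 f f = 2 f^{2}$)
$O{\left(z \right)} = 3 + z$
$O{\left(228 \right)} - k{\left(-581 \right)} = \left(3 + 228\right) - 2 \left(-581\right)^{2} = 231 - 2 \cdot 337561 = 231 - 675122 = -674891$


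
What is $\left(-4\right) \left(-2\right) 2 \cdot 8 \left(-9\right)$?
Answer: $-1152$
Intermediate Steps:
$\left(-4\right) \left(-2\right) 2 \cdot 8 \left(-9\right) = 8 \cdot 2 \cdot 8 \left(-9\right) = 16 \cdot 8 \left(-9\right) = 128 \left(-9\right) = -1152$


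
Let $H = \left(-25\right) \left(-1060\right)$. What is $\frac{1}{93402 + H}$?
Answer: $\frac{1}{119902} \approx 8.3401 \cdot 10^{-6}$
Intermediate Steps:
$H = 26500$
$\frac{1}{93402 + H} = \frac{1}{93402 + 26500} = \frac{1}{119902}$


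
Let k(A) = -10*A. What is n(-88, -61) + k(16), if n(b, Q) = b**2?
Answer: 7584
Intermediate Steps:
n(-88, -61) + k(16) = (-88)**2 - 10*16 = 7744 - 160 = 7584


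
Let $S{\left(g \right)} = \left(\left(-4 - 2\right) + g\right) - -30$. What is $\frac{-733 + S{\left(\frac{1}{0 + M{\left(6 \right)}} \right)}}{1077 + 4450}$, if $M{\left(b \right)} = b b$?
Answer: $- \frac{25523}{198972} \approx -0.12827$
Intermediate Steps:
$M{\left(b \right)} = b^{2}$
$S{\left(g \right)} = 24 + g$ ($S{\left(g \right)} = \left(-6 + g\right) + 30 = 24 + g$)
$\frac{-733 + S{\left(\frac{1}{0 + M{\left(6 \right)}} \right)}}{1077 + 4450} = \frac{-733 + \left(24 + \frac{1}{0 + 6^{2}}\right)}{1077 + 4450} = \frac{-733 + \left(24 + \frac{1}{0 + 36}\right)}{5527} = \left(-733 + \left(24 + \frac{1}{36}\right)\right) \frac{1}{5527} = \left(-733 + \frac{865}{36}\right) \frac{1}{5527} = \left(- \frac{25523}{36}\right) \frac{1}{5527} = - \frac{25523}{198972}$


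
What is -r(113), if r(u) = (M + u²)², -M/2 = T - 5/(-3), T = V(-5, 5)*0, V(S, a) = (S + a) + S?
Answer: -1466660209/9 ≈ -1.6296e+8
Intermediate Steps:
V(S, a) = a + 2*S
T = 0 (T = (5 + 2*(-5))*0 = (5 - 10)*0 = -5*0 = 0)
M = -10/3 (M = -2*(0 - 5/(-3)) = -2*(0 - 5*(-1)/3) = -2*(0 - 1*(-5/3)) = -2*(0 + 5/3) = -2*5/3 = -10/3 ≈ -3.3333)
r(u) = (-10/3 + u²)²
-r(113) = -(-10 + 3*113²)²/9 = -(-10 + 3*12769)²/9 = -(-10 + 38307)²/9 = -38297²/9 = -1466660209/9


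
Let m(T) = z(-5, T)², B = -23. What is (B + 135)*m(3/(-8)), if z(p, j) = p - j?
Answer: 9583/4 ≈ 2395.8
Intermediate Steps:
m(T) = (-5 - T)²
(B + 135)*m(3/(-8)) = (-23 + 135)*(5 + 3/(-8))² = 112*(5 + 3*(-⅛))² = 112*(5 - 3/8)² = 112*(37/8)² = 112*(1369/64) = 9583/4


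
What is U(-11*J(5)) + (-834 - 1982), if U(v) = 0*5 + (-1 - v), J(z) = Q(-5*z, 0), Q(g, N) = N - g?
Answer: -2542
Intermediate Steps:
J(z) = 5*z (J(z) = 0 - (-5)*z = 0 + 5*z = 5*z)
U(v) = -1 - v (U(v) = 0 + (-1 - v) = -1 - v)
U(-11*J(5)) + (-834 - 1982) = (-1 - (-11)*5*5) + (-834 - 1982) = (-1 - (-11)*25) - 2816 = (-1 - 1*(-275)) - 2816 = (-1 + 275) - 2816 = 274 - 2816 = -2542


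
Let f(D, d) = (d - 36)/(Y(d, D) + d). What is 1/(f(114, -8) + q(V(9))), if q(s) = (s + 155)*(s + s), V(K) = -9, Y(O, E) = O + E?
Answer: -49/128794 ≈ -0.00038045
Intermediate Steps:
Y(O, E) = E + O
q(s) = 2*s*(155 + s) (q(s) = (155 + s)*(2*s) = 2*s*(155 + s))
f(D, d) = (-36 + d)/(D + 2*d) (f(D, d) = (d - 36)/((D + d) + d) = (-36 + d)/(D + 2*d))
1/(f(114, -8) + q(V(9))) = 1/((-36 - 8)/(114 + 2*(-8)) + 2*(-9)*(155 - 9)) = 1/(-44/(114 - 16) + 2*(-9)*146) = 1/(-44/98 - 2628) = 1/((1/98)*(-44) - 2628) = 1/(-22/49 - 2628) = 1/(-128794/49) = -49/128794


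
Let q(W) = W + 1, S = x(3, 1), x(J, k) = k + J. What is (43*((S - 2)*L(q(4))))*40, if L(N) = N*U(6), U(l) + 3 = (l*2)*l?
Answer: 1186800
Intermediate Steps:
U(l) = -3 + 2*l**2 (U(l) = -3 + (l*2)*l = -3 + (2*l)*l = -3 + 2*l**2)
x(J, k) = J + k
S = 4 (S = 3 + 1 = 4)
q(W) = 1 + W
L(N) = 69*N (L(N) = N*(-3 + 2*6**2) = N*(-3 + 2*36) = N*(-3 + 72) = N*69 = 69*N)
(43*((S - 2)*L(q(4))))*40 = (43*((4 - 2)*(69*(1 + 4))))*40 = (43*(2*(69*5)))*40 = (43*(2*345))*40 = (43*690)*40 = 29670*40 = 1186800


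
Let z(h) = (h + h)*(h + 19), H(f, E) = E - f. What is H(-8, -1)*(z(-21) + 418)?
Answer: 3514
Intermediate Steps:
z(h) = 2*h*(19 + h) (z(h) = (2*h)*(19 + h) = 2*h*(19 + h))
H(-8, -1)*(z(-21) + 418) = (-1 - 1*(-8))*(2*(-21)*(19 - 21) + 418) = (-1 + 8)*(2*(-21)*(-2) + 418) = 7*(84 + 418) = 7*502 = 3514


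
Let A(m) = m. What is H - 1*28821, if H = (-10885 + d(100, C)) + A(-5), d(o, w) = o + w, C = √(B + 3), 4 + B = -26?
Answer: -39611 + 3*I*√3 ≈ -39611.0 + 5.1962*I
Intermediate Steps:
B = -30 (B = -4 - 26 = -30)
C = 3*I*√3 (C = √(-30 + 3) = √(-27) = 3*I*√3 ≈ 5.1962*I)
H = -10790 + 3*I*√3 (H = (-10885 + (100 + 3*I*√3)) - 5 = (-10785 + 3*I*√3) - 5 = -10790 + 3*I*√3 ≈ -10790.0 + 5.1962*I)
H - 1*28821 = (-10790 + 3*I*√3) - 1*28821 = (-10790 + 3*I*√3) - 28821 = -39611 + 3*I*√3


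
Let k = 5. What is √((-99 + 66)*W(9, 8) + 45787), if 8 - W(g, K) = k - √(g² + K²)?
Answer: √(45688 - 33*√145) ≈ 212.82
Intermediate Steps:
W(g, K) = 3 + √(K² + g²) (W(g, K) = 8 - (5 - √(g² + K²)) = 8 - (5 - √(K² + g²)) = 8 + (-5 + √(K² + g²)) = 3 + √(K² + g²))
√((-99 + 66)*W(9, 8) + 45787) = √((-99 + 66)*(3 + √(8² + 9²)) + 45787) = √(-33*(3 + √(64 + 81)) + 45787) = √(-33*(3 + √145) + 45787) = √((-99 - 33*√145) + 45787) = √(45688 - 33*√145)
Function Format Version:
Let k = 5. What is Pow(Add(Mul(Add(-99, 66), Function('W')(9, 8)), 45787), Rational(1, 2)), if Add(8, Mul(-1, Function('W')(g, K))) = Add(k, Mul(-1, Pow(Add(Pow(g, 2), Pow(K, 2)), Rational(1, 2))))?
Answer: Pow(Add(45688, Mul(-33, Pow(145, Rational(1, 2)))), Rational(1, 2)) ≈ 212.82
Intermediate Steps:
Function('W')(g, K) = Add(3, Pow(Add(Pow(K, 2), Pow(g, 2)), Rational(1, 2))) (Function('W')(g, K) = Add(8, Mul(-1, Add(5, Mul(-1, Pow(Add(Pow(g, 2), Pow(K, 2)), Rational(1, 2)))))) = Add(8, Mul(-1, Add(5, Mul(-1, Pow(Add(Pow(K, 2), Pow(g, 2)), Rational(1, 2)))))) = Add(8, Add(-5, Pow(Add(Pow(K, 2), Pow(g, 2)), Rational(1, 2)))) = Add(3, Pow(Add(Pow(K, 2), Pow(g, 2)), Rational(1, 2))))
Pow(Add(Mul(Add(-99, 66), Function('W')(9, 8)), 45787), Rational(1, 2)) = Pow(Add(Mul(Add(-99, 66), Add(3, Pow(Add(Pow(8, 2), Pow(9, 2)), Rational(1, 2)))), 45787), Rational(1, 2)) = Pow(Add(Mul(-33, Add(3, Pow(Add(64, 81), Rational(1, 2)))), 45787), Rational(1, 2)) = Pow(Add(Mul(-33, Add(3, Pow(145, Rational(1, 2)))), 45787), Rational(1, 2)) = Pow(Add(Add(-99, Mul(-33, Pow(145, Rational(1, 2)))), 45787), Rational(1, 2)) = Pow(Add(45688, Mul(-33, Pow(145, Rational(1, 2)))), Rational(1, 2))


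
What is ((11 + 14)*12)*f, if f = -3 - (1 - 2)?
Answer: -600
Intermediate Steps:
f = -2 (f = -3 - 1*(-1) = -3 + 1 = -2)
((11 + 14)*12)*f = ((11 + 14)*12)*(-2) = (25*12)*(-2) = 300*(-2) = -600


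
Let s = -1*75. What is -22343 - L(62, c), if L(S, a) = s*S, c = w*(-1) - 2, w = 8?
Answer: -17693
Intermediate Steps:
c = -10 (c = 8*(-1) - 2 = -8 - 2 = -10)
s = -75
L(S, a) = -75*S
-22343 - L(62, c) = -22343 - (-75)*62 = -22343 - 1*(-4650) = -22343 + 4650 = -17693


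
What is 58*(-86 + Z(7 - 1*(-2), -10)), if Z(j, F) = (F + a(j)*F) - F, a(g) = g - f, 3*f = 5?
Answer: -27724/3 ≈ -9241.3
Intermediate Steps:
f = 5/3 (f = (1/3)*5 = 5/3 ≈ 1.6667)
a(g) = -5/3 + g (a(g) = g - 1*5/3 = g - 5/3 = -5/3 + g)
Z(j, F) = F*(-5/3 + j) (Z(j, F) = (F + (-5/3 + j)*F) - F = (F + F*(-5/3 + j)) - F = F*(-5/3 + j))
58*(-86 + Z(7 - 1*(-2), -10)) = 58*(-86 + (1/3)*(-10)*(-5 + 3*(7 - 1*(-2)))) = 58*(-86 + (1/3)*(-10)*(-5 + 3*(7 + 2))) = 58*(-86 + (1/3)*(-10)*(-5 + 3*9)) = 58*(-86 + (1/3)*(-10)*(-5 + 27)) = 58*(-86 + (1/3)*(-10)*22) = 58*(-86 - 220/3) = 58*(-478/3) = -27724/3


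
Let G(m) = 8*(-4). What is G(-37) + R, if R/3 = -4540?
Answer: -13652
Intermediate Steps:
G(m) = -32
R = -13620 (R = 3*(-4540) = -13620)
G(-37) + R = -32 - 13620 = -13652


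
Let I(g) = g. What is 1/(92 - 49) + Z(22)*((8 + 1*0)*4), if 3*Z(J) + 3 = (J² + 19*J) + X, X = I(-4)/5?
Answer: 2059877/215 ≈ 9580.8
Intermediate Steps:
X = -⅘ (X = -4/5 = -4*⅕ = -⅘ ≈ -0.80000)
Z(J) = -19/15 + J²/3 + 19*J/3 (Z(J) = -1 + ((J² + 19*J) - ⅘)/3 = -1 + (-⅘ + J² + 19*J)/3 = -1 + (-4/15 + J²/3 + 19*J/3) = -19/15 + J²/3 + 19*J/3)
1/(92 - 49) + Z(22)*((8 + 1*0)*4) = 1/(92 - 49) + (-19/15 + (⅓)*22² + (19/3)*22)*((8 + 1*0)*4) = 1/43 + (-19/15 + (⅓)*484 + 418/3)*((8 + 0)*4) = 1/43 + (-19/15 + 484/3 + 418/3)*(8*4) = 1/43 + (1497/5)*32 = 1/43 + 47904/5 = 2059877/215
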